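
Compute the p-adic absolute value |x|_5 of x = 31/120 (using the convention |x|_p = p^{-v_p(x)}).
|31/120|_5 = 5

Step 1 — compute v_5(x) by factoring powers of 5 out of the numerator and denominator: v_5(31/120) = -1. Step 2 — apply |x|_p = p^{-v_p(x)} = 5^{1} = 5.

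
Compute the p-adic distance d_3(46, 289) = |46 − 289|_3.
d_3(46, 289) = 1/243

Step 1 — x − y = 46 − 289 = -243. Step 2 — v_3(-243) = 5 (factor: -243 = −(3^5 · 1); the sign does not affect v_p). Step 3 — |x − y|_3 = 3^{-5} = 1/243.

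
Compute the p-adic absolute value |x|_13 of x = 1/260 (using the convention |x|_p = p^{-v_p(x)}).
|1/260|_13 = 13

Step 1 — compute v_13(x) by factoring powers of 13 out of the numerator and denominator: v_13(1/260) = -1. Step 2 — apply |x|_p = p^{-v_p(x)} = 13^{1} = 13.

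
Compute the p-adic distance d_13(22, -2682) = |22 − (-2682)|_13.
d_13(22, -2682) = 1/169

Step 1 — x − y = 22 − (-2682) = 2704. Step 2 — v_13(2704) = 2 (factor: 2704 = (13^2 · 16); the sign does not affect v_p). Step 3 — |x − y|_13 = 13^{-2} = 1/169.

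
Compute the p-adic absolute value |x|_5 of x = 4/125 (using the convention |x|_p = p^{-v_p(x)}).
|4/125|_5 = 125

Step 1 — compute v_5(x) by factoring powers of 5 out of the numerator and denominator: v_5(4/125) = -3. Step 2 — apply |x|_p = p^{-v_p(x)} = 5^{3} = 125.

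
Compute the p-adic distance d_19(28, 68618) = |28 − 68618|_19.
d_19(28, 68618) = 1/6859

Step 1 — x − y = 28 − 68618 = -68590. Step 2 — v_19(-68590) = 3 (factor: -68590 = −(19^3 · 10); the sign does not affect v_p). Step 3 — |x − y|_19 = 19^{-3} = 1/6859.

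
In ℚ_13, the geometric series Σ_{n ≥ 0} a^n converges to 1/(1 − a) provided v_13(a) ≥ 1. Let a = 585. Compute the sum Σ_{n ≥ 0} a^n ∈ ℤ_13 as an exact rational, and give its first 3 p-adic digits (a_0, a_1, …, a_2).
Σ a^n = 1/(1 − a) = -1/584;  first 3 digits = (1, 6, 0)

v_13(a) = 1 ≥ 1, so the series converges in ℤ_13 to 1/(1 − a) = 1/(1 − 585) = -1/584. Expand this rational in ℤ_13: compute digits iteratively via d_i = x_i mod 13, x_{i+1} = (x_i − d_i)/13. The first 3 digits are (1, 6, 0).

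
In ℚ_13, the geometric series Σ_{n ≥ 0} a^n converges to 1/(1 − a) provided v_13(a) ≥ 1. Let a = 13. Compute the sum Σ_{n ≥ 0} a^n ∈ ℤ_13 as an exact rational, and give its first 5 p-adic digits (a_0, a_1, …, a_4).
Σ a^n = 1/(1 − a) = -1/12;  first 5 digits = (1, 1, 1, 1, 1)

v_13(a) = 1 ≥ 1, so the series converges in ℤ_13 to 1/(1 − a) = 1/(1 − 13) = -1/12. Expand this rational in ℤ_13: compute digits iteratively via d_i = x_i mod 13, x_{i+1} = (x_i − d_i)/13. The first 5 digits are (1, 1, 1, 1, 1).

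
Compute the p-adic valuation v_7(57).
v_7(57) = 0

v_7(n) is the largest exponent k such that 7^k divides n. Factor out: 57 = 7^0 · 57. (Sign doesn't affect v_p.) So v_7(57) = 0.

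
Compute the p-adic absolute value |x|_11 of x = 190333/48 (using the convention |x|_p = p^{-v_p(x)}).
|190333/48|_11 = 1/14641

Step 1 — compute v_11(x) by factoring powers of 11 out of the numerator and denominator: v_11(190333/48) = 4. Step 2 — apply |x|_p = p^{-v_p(x)} = 11^{-4} = 1/14641.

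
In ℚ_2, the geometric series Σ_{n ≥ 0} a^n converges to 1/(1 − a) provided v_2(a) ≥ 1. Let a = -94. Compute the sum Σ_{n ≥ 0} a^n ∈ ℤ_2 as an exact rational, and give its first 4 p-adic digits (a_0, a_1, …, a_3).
Σ a^n = 1/(1 − a) = 1/95;  first 4 digits = (1, 1, 1, 1)

v_2(a) = 1 ≥ 1, so the series converges in ℤ_2 to 1/(1 − a) = 1/(1 − (-94)) = 1/95. Expand this rational in ℤ_2: compute digits iteratively via d_i = x_i mod 2, x_{i+1} = (x_i − d_i)/2. The first 4 digits are (1, 1, 1, 1).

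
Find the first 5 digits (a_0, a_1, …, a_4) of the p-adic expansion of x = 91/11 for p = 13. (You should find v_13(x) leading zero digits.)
(a_0, …, a_4) = (0, 3, 1, 7, 3)

v_13(91/11) = 1, so a_0 = ... = a_0 = 0. Factor out: x = 13^1 · u with u = 7/11 a unit in ℤ_13. Expand u iteratively via a_{v+i} = u_i mod 13, u_{i+1} = (u_i − a_{v+i})/13:
  u_0 = 7/11;  a_1 = 3;  u_1 = (u_0 − 3)/13 = -2/11
  u_1 = -2/11;  a_2 = 1;  u_2 = (u_1 − 1)/13 = -1/11
  u_2 = -1/11;  a_3 = 7;  u_3 = (u_2 − 7)/13 = -6/11
  u_3 = -6/11;  a_4 = 3;  u_4 = (u_3 − 3)/13 = -3/11
Digits: (0, 3, 1, 7, 3).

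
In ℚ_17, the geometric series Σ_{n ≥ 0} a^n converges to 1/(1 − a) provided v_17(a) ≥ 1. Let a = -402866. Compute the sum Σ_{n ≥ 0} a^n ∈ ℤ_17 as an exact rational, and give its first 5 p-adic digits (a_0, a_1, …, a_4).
Σ a^n = 1/(1 − a) = 1/402867;  first 5 digits = (1, 0, 0, 3, 12)

v_17(a) = 3 ≥ 1, so the series converges in ℤ_17 to 1/(1 − a) = 1/(1 − (-402866)) = 1/402867. Expand this rational in ℤ_17: compute digits iteratively via d_i = x_i mod 17, x_{i+1} = (x_i − d_i)/17. The first 5 digits are (1, 0, 0, 3, 12).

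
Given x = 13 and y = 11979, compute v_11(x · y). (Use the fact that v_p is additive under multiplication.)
v_11(155727) = 3

v_p(x) = 0 (factor: 13 = 11^0 · 13); v_p(y) = 3 (factor: 11979 = 11^3 · 9). Additivity: v_p(xy) = v_p(x) + v_p(y) = 0 + 3 = 3. (Direct check: xy = 155727 = 11^3 · (117).)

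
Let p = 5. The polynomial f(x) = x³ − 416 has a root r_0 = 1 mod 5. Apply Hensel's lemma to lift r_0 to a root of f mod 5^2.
r_1 = 6 (mod 25)

Hensel: r_{i+1} = r_i − f(r_i)/f′(r_i) mod 5^{i+2}, where f′(x) = 3x². Iterate:
  r_0 = 1 (mod 5)
  r_1 = 6 (mod 25)
Final: r = 6 with f(r) ≡ 0 mod 5^2.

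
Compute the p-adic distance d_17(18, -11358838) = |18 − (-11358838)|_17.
d_17(18, -11358838) = 1/1419857

Step 1 — x − y = 18 − (-11358838) = 11358856. Step 2 — v_17(11358856) = 5 (factor: 11358856 = (17^5 · 8); the sign does not affect v_p). Step 3 — |x − y|_17 = 17^{-5} = 1/1419857.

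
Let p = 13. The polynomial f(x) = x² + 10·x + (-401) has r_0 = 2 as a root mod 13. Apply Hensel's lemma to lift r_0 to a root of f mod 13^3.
r_2 = 548 (mod 2197)

Hensel: r_{i+1} = r_i − f(r_i)·(f′(r_i))^{-1} mod 13^{i+2}, f′(x) = 2x + 10. Iterate:
  r_0 = 2 (mod 13)
  r_1 = 41 (mod 169)
  r_2 = 548 (mod 2197)
Final: r = 548 satisfies f(r) ≡ 0 mod 13^3.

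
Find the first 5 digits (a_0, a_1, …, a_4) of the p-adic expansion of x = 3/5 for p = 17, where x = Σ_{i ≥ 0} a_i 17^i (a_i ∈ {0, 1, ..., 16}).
(a_0, …, a_4) = (4, 10, 13, 6, 3)

v_17(3/5) = 0 (numerator and denominator both coprime to 17), so x ∈ ℤ_17^×. Compute digits iteratively via a_i = x_i mod 17, x_{i+1} = (x_i − a_i)/17, with x_0 = x:
  x_0 = 3/5;  a_0 = 4;  x_1 = (x_0 − 4)/17 = -1/5
  x_1 = -1/5;  a_1 = 10;  x_2 = (x_1 − 10)/17 = -3/5
  x_2 = -3/5;  a_2 = 13;  x_3 = (x_2 − 13)/17 = -4/5
  x_3 = -4/5;  a_3 = 6;  x_4 = (x_3 − 6)/17 = -2/5
  x_4 = -2/5;  a_4 = 3;  x_5 = (x_4 − 3)/17 = -1/5
Digits: (4, 10, 13, 6, 3).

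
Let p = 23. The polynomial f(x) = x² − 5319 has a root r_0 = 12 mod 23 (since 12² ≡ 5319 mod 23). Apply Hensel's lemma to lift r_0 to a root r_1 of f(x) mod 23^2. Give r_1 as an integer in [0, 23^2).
r_1 = 426 (mod 529)

Hensel's recurrence: r_{i+1} = r_i − f(r_i)·(f′(r_i))^{-1} mod 23^{i+2}, with f′(x) = 2x. Iterate:
  r_0 = 12 (mod 23)
  r_1 = 426 (mod 529)
Final: r_1 = 426, and one checks f(r_1) ≡ 0 mod 23^2.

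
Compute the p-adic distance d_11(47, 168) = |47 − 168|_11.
d_11(47, 168) = 1/121

Step 1 — x − y = 47 − 168 = -121. Step 2 — v_11(-121) = 2 (factor: -121 = −(11^2 · 1); the sign does not affect v_p). Step 3 — |x − y|_11 = 11^{-2} = 1/121.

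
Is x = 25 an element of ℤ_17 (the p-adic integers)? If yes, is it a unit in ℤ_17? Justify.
x ∈ ℤ_17^× (unit); v_17(x) = 0

ℤ_17 = {x ∈ ℚ_17 : v_17(x) ≥ 0} and ℤ_17^× = {x ∈ ℤ_17 : v_17(x) = 0}. Here v_17(25) = v_17(num) − v_17(den) = 0; compare against these criteria.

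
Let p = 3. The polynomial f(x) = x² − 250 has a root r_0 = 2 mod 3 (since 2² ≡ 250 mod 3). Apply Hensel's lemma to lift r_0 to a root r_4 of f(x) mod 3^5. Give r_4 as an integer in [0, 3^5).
r_4 = 68 (mod 243)

Hensel's recurrence: r_{i+1} = r_i − f(r_i)·(f′(r_i))^{-1} mod 3^{i+2}, with f′(x) = 2x. Iterate:
  r_0 = 2 (mod 3)
  r_1 = 5 (mod 9)
  r_2 = 14 (mod 27)
  r_3 = 68 (mod 81)
  r_4 = 68 (mod 243)
Final: r_4 = 68, and one checks f(r_4) ≡ 0 mod 3^5.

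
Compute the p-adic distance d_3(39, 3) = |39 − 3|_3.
d_3(39, 3) = 1/9

Step 1 — x − y = 39 − 3 = 36. Step 2 — v_3(36) = 2 (factor: 36 = (3^2 · 4); the sign does not affect v_p). Step 3 — |x − y|_3 = 3^{-2} = 1/9.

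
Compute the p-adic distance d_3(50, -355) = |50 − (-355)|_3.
d_3(50, -355) = 1/81

Step 1 — x − y = 50 − (-355) = 405. Step 2 — v_3(405) = 4 (factor: 405 = (3^4 · 5); the sign does not affect v_p). Step 3 — |x − y|_3 = 3^{-4} = 1/81.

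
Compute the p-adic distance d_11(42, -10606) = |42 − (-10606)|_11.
d_11(42, -10606) = 1/1331

Step 1 — x − y = 42 − (-10606) = 10648. Step 2 — v_11(10648) = 3 (factor: 10648 = (11^3 · 8); the sign does not affect v_p). Step 3 — |x − y|_11 = 11^{-3} = 1/1331.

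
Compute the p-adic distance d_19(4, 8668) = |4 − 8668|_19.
d_19(4, 8668) = 1/361

Step 1 — x − y = 4 − 8668 = -8664. Step 2 — v_19(-8664) = 2 (factor: -8664 = −(19^2 · 24); the sign does not affect v_p). Step 3 — |x − y|_19 = 19^{-2} = 1/361.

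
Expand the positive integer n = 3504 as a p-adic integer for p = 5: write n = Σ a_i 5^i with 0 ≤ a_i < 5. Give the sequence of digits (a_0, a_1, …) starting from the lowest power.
(a_0, a_1, …) = (4, 0, 0, 3, 0, 1)

Repeated division by 5 gives the digits low-to-high: 3504 = 4 + 3·5^3 + 1·5^5. Digit sequence: (4, 0, 0, 3, 0, 1).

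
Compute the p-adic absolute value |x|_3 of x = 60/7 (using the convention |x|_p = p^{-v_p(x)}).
|60/7|_3 = 1/3

Step 1 — compute v_3(x) by factoring powers of 3 out of the numerator and denominator: v_3(60/7) = 1. Step 2 — apply |x|_p = p^{-v_p(x)} = 3^{-1} = 1/3.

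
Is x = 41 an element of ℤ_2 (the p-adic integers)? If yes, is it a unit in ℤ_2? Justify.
x ∈ ℤ_2^× (unit); v_2(x) = 0

ℤ_2 = {x ∈ ℚ_2 : v_2(x) ≥ 0} and ℤ_2^× = {x ∈ ℤ_2 : v_2(x) = 0}. Here v_2(41) = v_2(num) − v_2(den) = 0; compare against these criteria.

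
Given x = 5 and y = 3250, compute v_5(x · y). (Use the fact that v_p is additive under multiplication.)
v_5(16250) = 4

v_p(x) = 1 (factor: 5 = 5^1 · 1); v_p(y) = 3 (factor: 3250 = 5^3 · 26). Additivity: v_p(xy) = v_p(x) + v_p(y) = 1 + 3 = 4. (Direct check: xy = 16250 = 5^4 · (26).)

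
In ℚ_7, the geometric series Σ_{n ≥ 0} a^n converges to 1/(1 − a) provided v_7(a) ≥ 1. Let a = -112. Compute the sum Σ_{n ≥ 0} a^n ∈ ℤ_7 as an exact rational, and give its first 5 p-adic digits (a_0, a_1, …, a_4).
Σ a^n = 1/(1 − a) = 1/113;  first 5 digits = (1, 5, 1, 0, 3)

v_7(a) = 1 ≥ 1, so the series converges in ℤ_7 to 1/(1 − a) = 1/(1 − (-112)) = 1/113. Expand this rational in ℤ_7: compute digits iteratively via d_i = x_i mod 7, x_{i+1} = (x_i − d_i)/7. The first 5 digits are (1, 5, 1, 0, 3).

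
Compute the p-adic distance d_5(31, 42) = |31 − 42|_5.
d_5(31, 42) = 1

Step 1 — x − y = 31 − 42 = -11. Step 2 — v_5(-11) = 0 (factor: -11 = −(5^0 · 11); the sign does not affect v_p). Step 3 — |x − y|_5 = 5^{0} = 1.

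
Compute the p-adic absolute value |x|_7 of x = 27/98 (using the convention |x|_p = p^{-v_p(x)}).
|27/98|_7 = 49

Step 1 — compute v_7(x) by factoring powers of 7 out of the numerator and denominator: v_7(27/98) = -2. Step 2 — apply |x|_p = p^{-v_p(x)} = 7^{2} = 49.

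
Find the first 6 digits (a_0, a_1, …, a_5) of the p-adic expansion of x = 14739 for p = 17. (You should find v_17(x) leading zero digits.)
(a_0, …, a_5) = (0, 0, 0, 3, 0, 0)

v_17(14739) = 3, so a_0 = ... = a_2 = 0. Factor out: x = 17^3 · u with u = 3 a unit in ℤ_17. Expand u iteratively via a_{v+i} = u_i mod 17, u_{i+1} = (u_i − a_{v+i})/17:
  u_0 = 3;  a_3 = 3;  u_1 = (u_0 − 3)/17 = 0
  u_1 = 0;  a_4 = 0;  u_2 = (u_1 − 0)/17 = 0
  u_2 = 0;  a_5 = 0;  u_3 = (u_2 − 0)/17 = 0
Digits: (0, 0, 0, 3, 0, 0).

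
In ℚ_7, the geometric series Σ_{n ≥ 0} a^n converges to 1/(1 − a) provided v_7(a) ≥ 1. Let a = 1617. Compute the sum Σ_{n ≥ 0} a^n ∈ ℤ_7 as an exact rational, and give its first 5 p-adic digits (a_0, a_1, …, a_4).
Σ a^n = 1/(1 − a) = -1/1616;  first 5 digits = (1, 0, 5, 4, 4)

v_7(a) = 2 ≥ 1, so the series converges in ℤ_7 to 1/(1 − a) = 1/(1 − 1617) = -1/1616. Expand this rational in ℤ_7: compute digits iteratively via d_i = x_i mod 7, x_{i+1} = (x_i − d_i)/7. The first 5 digits are (1, 0, 5, 4, 4).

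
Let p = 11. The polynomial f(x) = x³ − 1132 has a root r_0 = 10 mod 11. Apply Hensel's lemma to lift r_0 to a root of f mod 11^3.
r_2 = 296 (mod 1331)

Hensel: r_{i+1} = r_i − f(r_i)/f′(r_i) mod 11^{i+2}, where f′(x) = 3x². Iterate:
  r_0 = 10 (mod 11)
  r_1 = 54 (mod 121)
  r_2 = 296 (mod 1331)
Final: r = 296 with f(r) ≡ 0 mod 11^3.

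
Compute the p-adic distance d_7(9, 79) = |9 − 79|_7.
d_7(9, 79) = 1/7

Step 1 — x − y = 9 − 79 = -70. Step 2 — v_7(-70) = 1 (factor: -70 = −(7^1 · 10); the sign does not affect v_p). Step 3 — |x − y|_7 = 7^{-1} = 1/7.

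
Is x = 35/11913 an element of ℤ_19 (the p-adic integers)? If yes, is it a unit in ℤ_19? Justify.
x ∉ ℤ_19 (v_19(x) = -2 < 0)

ℤ_19 = {x ∈ ℚ_19 : v_19(x) ≥ 0} and ℤ_19^× = {x ∈ ℤ_19 : v_19(x) = 0}. Here v_19(35/11913) = v_19(num) − v_19(den) = -2; compare against these criteria.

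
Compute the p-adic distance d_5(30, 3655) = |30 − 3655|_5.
d_5(30, 3655) = 1/125

Step 1 — x − y = 30 − 3655 = -3625. Step 2 — v_5(-3625) = 3 (factor: -3625 = −(5^3 · 29); the sign does not affect v_p). Step 3 — |x − y|_5 = 5^{-3} = 1/125.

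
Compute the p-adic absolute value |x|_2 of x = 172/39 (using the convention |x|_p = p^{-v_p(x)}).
|172/39|_2 = 1/4

Step 1 — compute v_2(x) by factoring powers of 2 out of the numerator and denominator: v_2(172/39) = 2. Step 2 — apply |x|_p = p^{-v_p(x)} = 2^{-2} = 1/4.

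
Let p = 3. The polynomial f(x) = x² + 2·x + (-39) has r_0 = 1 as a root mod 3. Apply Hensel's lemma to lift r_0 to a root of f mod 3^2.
r_1 = 1 (mod 9)

Hensel: r_{i+1} = r_i − f(r_i)·(f′(r_i))^{-1} mod 3^{i+2}, f′(x) = 2x + 2. Iterate:
  r_0 = 1 (mod 3)
  r_1 = 1 (mod 9)
Final: r = 1 satisfies f(r) ≡ 0 mod 3^2.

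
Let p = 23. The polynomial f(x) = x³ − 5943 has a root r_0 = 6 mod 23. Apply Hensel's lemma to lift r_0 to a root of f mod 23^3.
r_2 = 9390 (mod 12167)

Hensel: r_{i+1} = r_i − f(r_i)/f′(r_i) mod 23^{i+2}, where f′(x) = 3x². Iterate:
  r_0 = 6 (mod 23)
  r_1 = 397 (mod 529)
  r_2 = 9390 (mod 12167)
Final: r = 9390 with f(r) ≡ 0 mod 23^3.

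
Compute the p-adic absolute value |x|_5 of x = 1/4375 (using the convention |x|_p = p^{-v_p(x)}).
|1/4375|_5 = 625

Step 1 — compute v_5(x) by factoring powers of 5 out of the numerator and denominator: v_5(1/4375) = -4. Step 2 — apply |x|_p = p^{-v_p(x)} = 5^{4} = 625.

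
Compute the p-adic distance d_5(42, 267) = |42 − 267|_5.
d_5(42, 267) = 1/25

Step 1 — x − y = 42 − 267 = -225. Step 2 — v_5(-225) = 2 (factor: -225 = −(5^2 · 9); the sign does not affect v_p). Step 3 — |x − y|_5 = 5^{-2} = 1/25.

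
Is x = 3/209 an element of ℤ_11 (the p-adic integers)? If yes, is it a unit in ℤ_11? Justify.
x ∉ ℤ_11 (v_11(x) = -1 < 0)

ℤ_11 = {x ∈ ℚ_11 : v_11(x) ≥ 0} and ℤ_11^× = {x ∈ ℤ_11 : v_11(x) = 0}. Here v_11(3/209) = v_11(num) − v_11(den) = -1; compare against these criteria.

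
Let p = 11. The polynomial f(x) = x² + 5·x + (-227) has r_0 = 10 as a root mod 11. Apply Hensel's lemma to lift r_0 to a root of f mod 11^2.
r_1 = 76 (mod 121)

Hensel: r_{i+1} = r_i − f(r_i)·(f′(r_i))^{-1} mod 11^{i+2}, f′(x) = 2x + 5. Iterate:
  r_0 = 10 (mod 11)
  r_1 = 76 (mod 121)
Final: r = 76 satisfies f(r) ≡ 0 mod 11^2.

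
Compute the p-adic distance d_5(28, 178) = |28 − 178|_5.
d_5(28, 178) = 1/25

Step 1 — x − y = 28 − 178 = -150. Step 2 — v_5(-150) = 2 (factor: -150 = −(5^2 · 6); the sign does not affect v_p). Step 3 — |x − y|_5 = 5^{-2} = 1/25.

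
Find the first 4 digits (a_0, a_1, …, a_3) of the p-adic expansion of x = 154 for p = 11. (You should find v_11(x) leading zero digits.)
(a_0, …, a_3) = (0, 3, 1, 0)

v_11(154) = 1, so a_0 = ... = a_0 = 0. Factor out: x = 11^1 · u with u = 14 a unit in ℤ_11. Expand u iteratively via a_{v+i} = u_i mod 11, u_{i+1} = (u_i − a_{v+i})/11:
  u_0 = 14;  a_1 = 3;  u_1 = (u_0 − 3)/11 = 1
  u_1 = 1;  a_2 = 1;  u_2 = (u_1 − 1)/11 = 0
  u_2 = 0;  a_3 = 0;  u_3 = (u_2 − 0)/11 = 0
Digits: (0, 3, 1, 0).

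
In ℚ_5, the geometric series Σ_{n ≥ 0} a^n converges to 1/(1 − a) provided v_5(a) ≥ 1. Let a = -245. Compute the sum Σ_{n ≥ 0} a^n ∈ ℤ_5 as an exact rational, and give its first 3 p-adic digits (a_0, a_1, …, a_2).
Σ a^n = 1/(1 − a) = 1/246;  first 3 digits = (1, 1, 1)

v_5(a) = 1 ≥ 1, so the series converges in ℤ_5 to 1/(1 − a) = 1/(1 − (-245)) = 1/246. Expand this rational in ℤ_5: compute digits iteratively via d_i = x_i mod 5, x_{i+1} = (x_i − d_i)/5. The first 3 digits are (1, 1, 1).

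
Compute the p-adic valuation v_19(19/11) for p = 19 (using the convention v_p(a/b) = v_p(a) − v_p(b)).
v_19(19/11) = 1

Factor powers of 19 from the numerator and denominator of the reduced fraction: 19 = 19^1 · 1 and 11 = 19^0 · 11. Apply v_p(a/b) = v_p(a) − v_p(b): v_19(19/11) = 1 − 0 = 1.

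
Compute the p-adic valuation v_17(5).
v_17(5) = 0

v_17(n) is the largest exponent k such that 17^k divides n. Factor out: 5 = 17^0 · 5. (Sign doesn't affect v_p.) So v_17(5) = 0.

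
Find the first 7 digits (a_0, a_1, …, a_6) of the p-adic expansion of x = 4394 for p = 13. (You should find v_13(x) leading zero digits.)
(a_0, …, a_6) = (0, 0, 0, 2, 0, 0, 0)

v_13(4394) = 3, so a_0 = ... = a_2 = 0. Factor out: x = 13^3 · u with u = 2 a unit in ℤ_13. Expand u iteratively via a_{v+i} = u_i mod 13, u_{i+1} = (u_i − a_{v+i})/13:
  u_0 = 2;  a_3 = 2;  u_1 = (u_0 − 2)/13 = 0
  u_1 = 0;  a_4 = 0;  u_2 = (u_1 − 0)/13 = 0
  u_2 = 0;  a_5 = 0;  u_3 = (u_2 − 0)/13 = 0
  u_3 = 0;  a_6 = 0;  u_4 = (u_3 − 0)/13 = 0
Digits: (0, 0, 0, 2, 0, 0, 0).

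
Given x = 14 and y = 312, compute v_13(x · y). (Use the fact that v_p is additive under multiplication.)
v_13(4368) = 1

v_p(x) = 0 (factor: 14 = 13^0 · 14); v_p(y) = 1 (factor: 312 = 13^1 · 24). Additivity: v_p(xy) = v_p(x) + v_p(y) = 0 + 1 = 1. (Direct check: xy = 4368 = 13^1 · (336).)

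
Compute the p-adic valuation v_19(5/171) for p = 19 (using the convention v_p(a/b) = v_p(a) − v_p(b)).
v_19(5/171) = -1

Factor powers of 19 from the numerator and denominator of the reduced fraction: 5 = 19^0 · 5 and 171 = 19^1 · 9. Apply v_p(a/b) = v_p(a) − v_p(b): v_19(5/171) = 0 − 1 = -1.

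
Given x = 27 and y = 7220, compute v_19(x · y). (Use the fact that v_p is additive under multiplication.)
v_19(194940) = 2

v_p(x) = 0 (factor: 27 = 19^0 · 27); v_p(y) = 2 (factor: 7220 = 19^2 · 20). Additivity: v_p(xy) = v_p(x) + v_p(y) = 0 + 2 = 2. (Direct check: xy = 194940 = 19^2 · (540).)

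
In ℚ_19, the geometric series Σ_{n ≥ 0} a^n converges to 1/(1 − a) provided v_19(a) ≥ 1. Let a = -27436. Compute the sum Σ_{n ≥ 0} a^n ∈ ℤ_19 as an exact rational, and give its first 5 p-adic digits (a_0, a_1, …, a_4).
Σ a^n = 1/(1 − a) = 1/27437;  first 5 digits = (1, 0, 0, 15, 18)

v_19(a) = 3 ≥ 1, so the series converges in ℤ_19 to 1/(1 − a) = 1/(1 − (-27436)) = 1/27437. Expand this rational in ℤ_19: compute digits iteratively via d_i = x_i mod 19, x_{i+1} = (x_i − d_i)/19. The first 5 digits are (1, 0, 0, 15, 18).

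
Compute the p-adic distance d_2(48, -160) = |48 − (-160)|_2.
d_2(48, -160) = 1/16

Step 1 — x − y = 48 − (-160) = 208. Step 2 — v_2(208) = 4 (factor: 208 = (2^4 · 13); the sign does not affect v_p). Step 3 — |x − y|_2 = 2^{-4} = 1/16.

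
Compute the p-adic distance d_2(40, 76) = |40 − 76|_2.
d_2(40, 76) = 1/4

Step 1 — x − y = 40 − 76 = -36. Step 2 — v_2(-36) = 2 (factor: -36 = −(2^2 · 9); the sign does not affect v_p). Step 3 — |x − y|_2 = 2^{-2} = 1/4.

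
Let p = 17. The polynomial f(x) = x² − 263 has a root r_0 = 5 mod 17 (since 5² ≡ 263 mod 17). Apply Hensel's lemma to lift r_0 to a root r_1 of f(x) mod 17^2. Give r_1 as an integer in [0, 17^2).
r_1 = 260 (mod 289)

Hensel's recurrence: r_{i+1} = r_i − f(r_i)·(f′(r_i))^{-1} mod 17^{i+2}, with f′(x) = 2x. Iterate:
  r_0 = 5 (mod 17)
  r_1 = 260 (mod 289)
Final: r_1 = 260, and one checks f(r_1) ≡ 0 mod 17^2.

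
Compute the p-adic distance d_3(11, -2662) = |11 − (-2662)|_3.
d_3(11, -2662) = 1/243

Step 1 — x − y = 11 − (-2662) = 2673. Step 2 — v_3(2673) = 5 (factor: 2673 = (3^5 · 11); the sign does not affect v_p). Step 3 — |x − y|_3 = 3^{-5} = 1/243.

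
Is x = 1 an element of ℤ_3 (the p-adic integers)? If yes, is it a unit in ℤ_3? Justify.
x ∈ ℤ_3^× (unit); v_3(x) = 0

ℤ_3 = {x ∈ ℚ_3 : v_3(x) ≥ 0} and ℤ_3^× = {x ∈ ℤ_3 : v_3(x) = 0}. Here v_3(1) = v_3(num) − v_3(den) = 0; compare against these criteria.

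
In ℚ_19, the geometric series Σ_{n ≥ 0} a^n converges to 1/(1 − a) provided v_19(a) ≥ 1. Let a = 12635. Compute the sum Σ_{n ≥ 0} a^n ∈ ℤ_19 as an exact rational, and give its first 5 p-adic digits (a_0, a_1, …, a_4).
Σ a^n = 1/(1 − a) = -1/12634;  first 5 digits = (1, 0, 16, 1, 9)

v_19(a) = 2 ≥ 1, so the series converges in ℤ_19 to 1/(1 − a) = 1/(1 − 12635) = -1/12634. Expand this rational in ℤ_19: compute digits iteratively via d_i = x_i mod 19, x_{i+1} = (x_i − d_i)/19. The first 5 digits are (1, 0, 16, 1, 9).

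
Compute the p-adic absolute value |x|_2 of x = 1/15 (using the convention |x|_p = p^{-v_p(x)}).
|1/15|_2 = 1

Step 1 — compute v_2(x) by factoring powers of 2 out of the numerator and denominator: v_2(1/15) = 0. Step 2 — apply |x|_p = p^{-v_p(x)} = 2^{0} = 1.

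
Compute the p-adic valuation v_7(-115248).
v_7(-115248) = 4

v_7(n) is the largest exponent k such that 7^k divides n. Factor out: -115248 = -7^4 · 48. (Sign doesn't affect v_p.) So v_7(-115248) = 4.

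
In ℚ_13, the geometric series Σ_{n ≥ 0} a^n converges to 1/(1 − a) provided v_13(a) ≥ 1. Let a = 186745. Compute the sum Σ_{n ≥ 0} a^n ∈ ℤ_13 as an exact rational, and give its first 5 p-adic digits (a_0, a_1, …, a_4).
Σ a^n = 1/(1 − a) = -1/186744;  first 5 digits = (1, 0, 0, 7, 6)

v_13(a) = 3 ≥ 1, so the series converges in ℤ_13 to 1/(1 − a) = 1/(1 − 186745) = -1/186744. Expand this rational in ℤ_13: compute digits iteratively via d_i = x_i mod 13, x_{i+1} = (x_i − d_i)/13. The first 5 digits are (1, 0, 0, 7, 6).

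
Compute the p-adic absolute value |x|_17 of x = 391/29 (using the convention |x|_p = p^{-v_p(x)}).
|391/29|_17 = 1/17

Step 1 — compute v_17(x) by factoring powers of 17 out of the numerator and denominator: v_17(391/29) = 1. Step 2 — apply |x|_p = p^{-v_p(x)} = 17^{-1} = 1/17.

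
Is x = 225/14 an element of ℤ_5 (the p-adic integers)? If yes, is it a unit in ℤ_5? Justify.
x ∈ ℤ_5 but not a unit; v_5(x) = 2 > 0

ℤ_5 = {x ∈ ℚ_5 : v_5(x) ≥ 0} and ℤ_5^× = {x ∈ ℤ_5 : v_5(x) = 0}. Here v_5(225/14) = v_5(num) − v_5(den) = 2; compare against these criteria.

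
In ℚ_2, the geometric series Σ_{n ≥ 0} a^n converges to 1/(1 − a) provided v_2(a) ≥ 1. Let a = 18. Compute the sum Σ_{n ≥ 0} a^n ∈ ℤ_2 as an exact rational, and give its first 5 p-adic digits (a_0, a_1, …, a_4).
Σ a^n = 1/(1 − a) = -1/17;  first 5 digits = (1, 1, 1, 1, 0)

v_2(a) = 1 ≥ 1, so the series converges in ℤ_2 to 1/(1 − a) = 1/(1 − 18) = -1/17. Expand this rational in ℤ_2: compute digits iteratively via d_i = x_i mod 2, x_{i+1} = (x_i − d_i)/2. The first 5 digits are (1, 1, 1, 1, 0).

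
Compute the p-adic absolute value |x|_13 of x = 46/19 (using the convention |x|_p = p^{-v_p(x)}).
|46/19|_13 = 1

Step 1 — compute v_13(x) by factoring powers of 13 out of the numerator and denominator: v_13(46/19) = 0. Step 2 — apply |x|_p = p^{-v_p(x)} = 13^{0} = 1.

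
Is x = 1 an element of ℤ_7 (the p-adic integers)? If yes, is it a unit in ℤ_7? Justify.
x ∈ ℤ_7^× (unit); v_7(x) = 0

ℤ_7 = {x ∈ ℚ_7 : v_7(x) ≥ 0} and ℤ_7^× = {x ∈ ℤ_7 : v_7(x) = 0}. Here v_7(1) = v_7(num) − v_7(den) = 0; compare against these criteria.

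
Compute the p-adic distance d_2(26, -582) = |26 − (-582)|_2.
d_2(26, -582) = 1/32

Step 1 — x − y = 26 − (-582) = 608. Step 2 — v_2(608) = 5 (factor: 608 = (2^5 · 19); the sign does not affect v_p). Step 3 — |x − y|_2 = 2^{-5} = 1/32.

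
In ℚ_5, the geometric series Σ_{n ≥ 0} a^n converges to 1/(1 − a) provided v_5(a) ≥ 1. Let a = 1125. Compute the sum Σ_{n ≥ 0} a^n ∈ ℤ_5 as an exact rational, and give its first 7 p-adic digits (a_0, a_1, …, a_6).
Σ a^n = 1/(1 − a) = -1/1124;  first 7 digits = (1, 0, 0, 4, 1, 0, 1)

v_5(a) = 3 ≥ 1, so the series converges in ℤ_5 to 1/(1 − a) = 1/(1 − 1125) = -1/1124. Expand this rational in ℤ_5: compute digits iteratively via d_i = x_i mod 5, x_{i+1} = (x_i − d_i)/5. The first 7 digits are (1, 0, 0, 4, 1, 0, 1).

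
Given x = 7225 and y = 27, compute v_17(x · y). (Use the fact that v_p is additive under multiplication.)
v_17(195075) = 2

v_p(x) = 2 (factor: 7225 = 17^2 · 25); v_p(y) = 0 (factor: 27 = 17^0 · 27). Additivity: v_p(xy) = v_p(x) + v_p(y) = 2 + 0 = 2. (Direct check: xy = 195075 = 17^2 · (675).)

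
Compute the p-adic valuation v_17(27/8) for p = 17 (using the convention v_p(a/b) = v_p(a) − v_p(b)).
v_17(27/8) = 0

Factor powers of 17 from the numerator and denominator of the reduced fraction: 27 = 17^0 · 27 and 8 = 17^0 · 8. Apply v_p(a/b) = v_p(a) − v_p(b): v_17(27/8) = 0 − 0 = 0.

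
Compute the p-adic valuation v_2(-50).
v_2(-50) = 1

v_2(n) is the largest exponent k such that 2^k divides n. Factor out: -50 = -2^1 · 25. (Sign doesn't affect v_p.) So v_2(-50) = 1.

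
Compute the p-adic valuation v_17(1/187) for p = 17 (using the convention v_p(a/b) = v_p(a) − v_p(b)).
v_17(1/187) = -1

Factor powers of 17 from the numerator and denominator of the reduced fraction: 1 = 17^0 · 1 and 187 = 17^1 · 11. Apply v_p(a/b) = v_p(a) − v_p(b): v_17(1/187) = 0 − 1 = -1.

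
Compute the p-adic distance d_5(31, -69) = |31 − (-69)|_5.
d_5(31, -69) = 1/25

Step 1 — x − y = 31 − (-69) = 100. Step 2 — v_5(100) = 2 (factor: 100 = (5^2 · 4); the sign does not affect v_p). Step 3 — |x − y|_5 = 5^{-2} = 1/25.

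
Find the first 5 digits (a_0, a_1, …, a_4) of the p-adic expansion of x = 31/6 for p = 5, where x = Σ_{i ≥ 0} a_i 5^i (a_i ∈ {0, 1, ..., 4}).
(a_0, …, a_4) = (1, 0, 1, 4, 0)

v_5(31/6) = 0 (numerator and denominator both coprime to 5), so x ∈ ℤ_5^×. Compute digits iteratively via a_i = x_i mod 5, x_{i+1} = (x_i − a_i)/5, with x_0 = x:
  x_0 = 31/6;  a_0 = 1;  x_1 = (x_0 − 1)/5 = 5/6
  x_1 = 5/6;  a_1 = 0;  x_2 = (x_1 − 0)/5 = 1/6
  x_2 = 1/6;  a_2 = 1;  x_3 = (x_2 − 1)/5 = -1/6
  x_3 = -1/6;  a_3 = 4;  x_4 = (x_3 − 4)/5 = -5/6
  x_4 = -5/6;  a_4 = 0;  x_5 = (x_4 − 0)/5 = -1/6
Digits: (1, 0, 1, 4, 0).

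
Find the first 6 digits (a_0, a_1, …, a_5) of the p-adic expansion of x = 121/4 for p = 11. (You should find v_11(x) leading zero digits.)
(a_0, …, a_5) = (0, 0, 3, 8, 2, 8)

v_11(121/4) = 2, so a_0 = ... = a_1 = 0. Factor out: x = 11^2 · u with u = 1/4 a unit in ℤ_11. Expand u iteratively via a_{v+i} = u_i mod 11, u_{i+1} = (u_i − a_{v+i})/11:
  u_0 = 1/4;  a_2 = 3;  u_1 = (u_0 − 3)/11 = -1/4
  u_1 = -1/4;  a_3 = 8;  u_2 = (u_1 − 8)/11 = -3/4
  u_2 = -3/4;  a_4 = 2;  u_3 = (u_2 − 2)/11 = -1/4
  u_3 = -1/4;  a_5 = 8;  u_4 = (u_3 − 8)/11 = -3/4
Digits: (0, 0, 3, 8, 2, 8).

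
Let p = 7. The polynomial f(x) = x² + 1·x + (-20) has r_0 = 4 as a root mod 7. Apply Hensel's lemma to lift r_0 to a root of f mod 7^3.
r_2 = 4 (mod 343)

Hensel: r_{i+1} = r_i − f(r_i)·(f′(r_i))^{-1} mod 7^{i+2}, f′(x) = 2x + 1. Iterate:
  r_0 = 4 (mod 7)
  r_1 = 4 (mod 49)
  r_2 = 4 (mod 343)
Final: r = 4 satisfies f(r) ≡ 0 mod 7^3.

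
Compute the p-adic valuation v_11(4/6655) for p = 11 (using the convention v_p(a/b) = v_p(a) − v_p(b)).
v_11(4/6655) = -3

Factor powers of 11 from the numerator and denominator of the reduced fraction: 4 = 11^0 · 4 and 6655 = 11^3 · 5. Apply v_p(a/b) = v_p(a) − v_p(b): v_11(4/6655) = 0 − 3 = -3.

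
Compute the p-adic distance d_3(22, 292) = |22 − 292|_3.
d_3(22, 292) = 1/27

Step 1 — x − y = 22 − 292 = -270. Step 2 — v_3(-270) = 3 (factor: -270 = −(3^3 · 10); the sign does not affect v_p). Step 3 — |x − y|_3 = 3^{-3} = 1/27.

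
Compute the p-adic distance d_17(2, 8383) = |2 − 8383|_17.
d_17(2, 8383) = 1/289

Step 1 — x − y = 2 − 8383 = -8381. Step 2 — v_17(-8381) = 2 (factor: -8381 = −(17^2 · 29); the sign does not affect v_p). Step 3 — |x − y|_17 = 17^{-2} = 1/289.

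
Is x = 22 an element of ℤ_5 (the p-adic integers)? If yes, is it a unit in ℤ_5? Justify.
x ∈ ℤ_5^× (unit); v_5(x) = 0

ℤ_5 = {x ∈ ℚ_5 : v_5(x) ≥ 0} and ℤ_5^× = {x ∈ ℤ_5 : v_5(x) = 0}. Here v_5(22) = v_5(num) − v_5(den) = 0; compare against these criteria.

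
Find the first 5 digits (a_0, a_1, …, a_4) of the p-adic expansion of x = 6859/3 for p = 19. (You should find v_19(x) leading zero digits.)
(a_0, …, a_4) = (0, 0, 0, 13, 12)

v_19(6859/3) = 3, so a_0 = ... = a_2 = 0. Factor out: x = 19^3 · u with u = 1/3 a unit in ℤ_19. Expand u iteratively via a_{v+i} = u_i mod 19, u_{i+1} = (u_i − a_{v+i})/19:
  u_0 = 1/3;  a_3 = 13;  u_1 = (u_0 − 13)/19 = -2/3
  u_1 = -2/3;  a_4 = 12;  u_2 = (u_1 − 12)/19 = -2/3
Digits: (0, 0, 0, 13, 12).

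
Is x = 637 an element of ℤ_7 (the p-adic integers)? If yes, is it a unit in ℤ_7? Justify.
x ∈ ℤ_7 but not a unit; v_7(x) = 2 > 0

ℤ_7 = {x ∈ ℚ_7 : v_7(x) ≥ 0} and ℤ_7^× = {x ∈ ℤ_7 : v_7(x) = 0}. Here v_7(637) = v_7(num) − v_7(den) = 2; compare against these criteria.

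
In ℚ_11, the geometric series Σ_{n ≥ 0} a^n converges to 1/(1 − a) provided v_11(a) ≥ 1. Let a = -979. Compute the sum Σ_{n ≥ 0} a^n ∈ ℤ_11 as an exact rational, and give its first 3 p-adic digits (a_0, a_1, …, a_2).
Σ a^n = 1/(1 − a) = 1/980;  first 3 digits = (1, 10, 3)

v_11(a) = 1 ≥ 1, so the series converges in ℤ_11 to 1/(1 − a) = 1/(1 − (-979)) = 1/980. Expand this rational in ℤ_11: compute digits iteratively via d_i = x_i mod 11, x_{i+1} = (x_i − d_i)/11. The first 3 digits are (1, 10, 3).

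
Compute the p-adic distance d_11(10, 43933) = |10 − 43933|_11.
d_11(10, 43933) = 1/14641

Step 1 — x − y = 10 − 43933 = -43923. Step 2 — v_11(-43923) = 4 (factor: -43923 = −(11^4 · 3); the sign does not affect v_p). Step 3 — |x − y|_11 = 11^{-4} = 1/14641.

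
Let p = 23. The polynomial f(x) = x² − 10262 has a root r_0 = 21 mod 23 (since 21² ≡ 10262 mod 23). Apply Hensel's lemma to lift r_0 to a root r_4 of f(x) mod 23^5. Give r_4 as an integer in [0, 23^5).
r_4 = 2664387 (mod 6436343)

Hensel's recurrence: r_{i+1} = r_i − f(r_i)·(f′(r_i))^{-1} mod 23^{i+2}, with f′(x) = 2x. Iterate:
  r_0 = 21 (mod 23)
  r_1 = 343 (mod 529)
  r_2 = 11981 (mod 12167)
  r_3 = 145818 (mod 279841)
  r_4 = 2664387 (mod 6436343)
Final: r_4 = 2664387, and one checks f(r_4) ≡ 0 mod 23^5.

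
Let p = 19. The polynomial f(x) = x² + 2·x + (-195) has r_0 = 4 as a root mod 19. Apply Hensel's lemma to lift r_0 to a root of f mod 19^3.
r_2 = 6844 (mod 6859)

Hensel: r_{i+1} = r_i − f(r_i)·(f′(r_i))^{-1} mod 19^{i+2}, f′(x) = 2x + 2. Iterate:
  r_0 = 4 (mod 19)
  r_1 = 346 (mod 361)
  r_2 = 6844 (mod 6859)
Final: r = 6844 satisfies f(r) ≡ 0 mod 19^3.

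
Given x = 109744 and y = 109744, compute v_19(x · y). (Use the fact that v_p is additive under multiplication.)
v_19(12043745536) = 6

v_p(x) = 3 (factor: 109744 = 19^3 · 16); v_p(y) = 3 (factor: 109744 = 19^3 · 16). Additivity: v_p(xy) = v_p(x) + v_p(y) = 3 + 3 = 6. (Direct check: xy = 12043745536 = 19^6 · (256).)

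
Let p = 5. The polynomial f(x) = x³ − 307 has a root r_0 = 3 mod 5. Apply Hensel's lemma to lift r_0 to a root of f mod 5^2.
r_1 = 18 (mod 25)

Hensel: r_{i+1} = r_i − f(r_i)/f′(r_i) mod 5^{i+2}, where f′(x) = 3x². Iterate:
  r_0 = 3 (mod 5)
  r_1 = 18 (mod 25)
Final: r = 18 with f(r) ≡ 0 mod 5^2.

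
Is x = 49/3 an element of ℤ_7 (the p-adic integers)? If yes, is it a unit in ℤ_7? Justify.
x ∈ ℤ_7 but not a unit; v_7(x) = 2 > 0

ℤ_7 = {x ∈ ℚ_7 : v_7(x) ≥ 0} and ℤ_7^× = {x ∈ ℤ_7 : v_7(x) = 0}. Here v_7(49/3) = v_7(num) − v_7(den) = 2; compare against these criteria.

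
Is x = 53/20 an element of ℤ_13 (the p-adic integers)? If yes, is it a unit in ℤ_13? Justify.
x ∈ ℤ_13^× (unit); v_13(x) = 0

ℤ_13 = {x ∈ ℚ_13 : v_13(x) ≥ 0} and ℤ_13^× = {x ∈ ℤ_13 : v_13(x) = 0}. Here v_13(53/20) = v_13(num) − v_13(den) = 0; compare against these criteria.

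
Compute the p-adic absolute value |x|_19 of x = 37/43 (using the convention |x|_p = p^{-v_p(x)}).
|37/43|_19 = 1

Step 1 — compute v_19(x) by factoring powers of 19 out of the numerator and denominator: v_19(37/43) = 0. Step 2 — apply |x|_p = p^{-v_p(x)} = 19^{0} = 1.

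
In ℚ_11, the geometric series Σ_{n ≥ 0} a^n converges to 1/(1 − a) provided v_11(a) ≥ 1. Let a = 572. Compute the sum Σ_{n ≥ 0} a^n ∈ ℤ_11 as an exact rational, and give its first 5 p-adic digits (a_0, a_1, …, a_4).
Σ a^n = 1/(1 − a) = -1/571;  first 5 digits = (1, 8, 2, 10, 4)

v_11(a) = 1 ≥ 1, so the series converges in ℤ_11 to 1/(1 − a) = 1/(1 − 572) = -1/571. Expand this rational in ℤ_11: compute digits iteratively via d_i = x_i mod 11, x_{i+1} = (x_i − d_i)/11. The first 5 digits are (1, 8, 2, 10, 4).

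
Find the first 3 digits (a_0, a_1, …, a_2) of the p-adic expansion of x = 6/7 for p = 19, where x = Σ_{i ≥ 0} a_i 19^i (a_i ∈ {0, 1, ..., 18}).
(a_0, …, a_2) = (9, 5, 16)

v_19(6/7) = 0 (numerator and denominator both coprime to 19), so x ∈ ℤ_19^×. Compute digits iteratively via a_i = x_i mod 19, x_{i+1} = (x_i − a_i)/19, with x_0 = x:
  x_0 = 6/7;  a_0 = 9;  x_1 = (x_0 − 9)/19 = -3/7
  x_1 = -3/7;  a_1 = 5;  x_2 = (x_1 − 5)/19 = -2/7
  x_2 = -2/7;  a_2 = 16;  x_3 = (x_2 − 16)/19 = -6/7
Digits: (9, 5, 16).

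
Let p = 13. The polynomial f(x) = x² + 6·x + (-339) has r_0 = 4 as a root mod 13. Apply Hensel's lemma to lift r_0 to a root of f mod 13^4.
r_3 = 12471 (mod 28561)

Hensel: r_{i+1} = r_i − f(r_i)·(f′(r_i))^{-1} mod 13^{i+2}, f′(x) = 2x + 6. Iterate:
  r_0 = 4 (mod 13)
  r_1 = 134 (mod 169)
  r_2 = 1486 (mod 2197)
  r_3 = 12471 (mod 28561)
Final: r = 12471 satisfies f(r) ≡ 0 mod 13^4.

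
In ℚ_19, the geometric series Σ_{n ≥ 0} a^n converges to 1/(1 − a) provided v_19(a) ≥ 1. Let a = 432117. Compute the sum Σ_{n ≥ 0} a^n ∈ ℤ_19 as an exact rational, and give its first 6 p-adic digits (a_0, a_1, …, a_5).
Σ a^n = 1/(1 − a) = -1/432116;  first 6 digits = (1, 0, 0, 6, 3, 0)

v_19(a) = 3 ≥ 1, so the series converges in ℤ_19 to 1/(1 − a) = 1/(1 − 432117) = -1/432116. Expand this rational in ℤ_19: compute digits iteratively via d_i = x_i mod 19, x_{i+1} = (x_i − d_i)/19. The first 6 digits are (1, 0, 0, 6, 3, 0).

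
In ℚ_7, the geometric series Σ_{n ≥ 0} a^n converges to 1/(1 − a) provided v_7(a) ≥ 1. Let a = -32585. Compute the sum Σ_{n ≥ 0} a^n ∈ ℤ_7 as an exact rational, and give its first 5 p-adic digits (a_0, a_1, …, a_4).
Σ a^n = 1/(1 − a) = 1/32586;  first 5 digits = (1, 0, 0, 3, 0)

v_7(a) = 3 ≥ 1, so the series converges in ℤ_7 to 1/(1 − a) = 1/(1 − (-32585)) = 1/32586. Expand this rational in ℤ_7: compute digits iteratively via d_i = x_i mod 7, x_{i+1} = (x_i − d_i)/7. The first 5 digits are (1, 0, 0, 3, 0).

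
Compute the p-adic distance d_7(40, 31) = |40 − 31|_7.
d_7(40, 31) = 1

Step 1 — x − y = 40 − 31 = 9. Step 2 — v_7(9) = 0 (factor: 9 = (7^0 · 9); the sign does not affect v_p). Step 3 — |x − y|_7 = 7^{0} = 1.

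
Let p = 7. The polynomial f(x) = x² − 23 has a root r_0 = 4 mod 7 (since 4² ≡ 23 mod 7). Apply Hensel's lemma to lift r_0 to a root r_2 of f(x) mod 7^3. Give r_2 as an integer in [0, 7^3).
r_2 = 256 (mod 343)

Hensel's recurrence: r_{i+1} = r_i − f(r_i)·(f′(r_i))^{-1} mod 7^{i+2}, with f′(x) = 2x. Iterate:
  r_0 = 4 (mod 7)
  r_1 = 11 (mod 49)
  r_2 = 256 (mod 343)
Final: r_2 = 256, and one checks f(r_2) ≡ 0 mod 7^3.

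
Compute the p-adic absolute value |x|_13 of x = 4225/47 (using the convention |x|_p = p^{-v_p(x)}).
|4225/47|_13 = 1/169

Step 1 — compute v_13(x) by factoring powers of 13 out of the numerator and denominator: v_13(4225/47) = 2. Step 2 — apply |x|_p = p^{-v_p(x)} = 13^{-2} = 1/169.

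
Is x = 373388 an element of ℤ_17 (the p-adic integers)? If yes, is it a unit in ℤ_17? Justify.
x ∈ ℤ_17 but not a unit; v_17(x) = 3 > 0

ℤ_17 = {x ∈ ℚ_17 : v_17(x) ≥ 0} and ℤ_17^× = {x ∈ ℤ_17 : v_17(x) = 0}. Here v_17(373388) = v_17(num) − v_17(den) = 3; compare against these criteria.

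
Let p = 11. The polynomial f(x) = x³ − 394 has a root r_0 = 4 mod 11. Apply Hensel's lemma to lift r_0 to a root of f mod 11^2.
r_1 = 26 (mod 121)

Hensel: r_{i+1} = r_i − f(r_i)/f′(r_i) mod 11^{i+2}, where f′(x) = 3x². Iterate:
  r_0 = 4 (mod 11)
  r_1 = 26 (mod 121)
Final: r = 26 with f(r) ≡ 0 mod 11^2.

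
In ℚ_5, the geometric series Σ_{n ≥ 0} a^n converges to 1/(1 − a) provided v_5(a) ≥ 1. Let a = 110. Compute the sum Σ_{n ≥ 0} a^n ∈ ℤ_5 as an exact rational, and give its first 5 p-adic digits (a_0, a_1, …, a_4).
Σ a^n = 1/(1 − a) = -1/109;  first 5 digits = (1, 2, 3, 0, 0)

v_5(a) = 1 ≥ 1, so the series converges in ℤ_5 to 1/(1 − a) = 1/(1 − 110) = -1/109. Expand this rational in ℤ_5: compute digits iteratively via d_i = x_i mod 5, x_{i+1} = (x_i − d_i)/5. The first 5 digits are (1, 2, 3, 0, 0).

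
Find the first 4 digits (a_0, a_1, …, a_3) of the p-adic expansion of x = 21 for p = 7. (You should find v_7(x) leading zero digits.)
(a_0, …, a_3) = (0, 3, 0, 0)

v_7(21) = 1, so a_0 = ... = a_0 = 0. Factor out: x = 7^1 · u with u = 3 a unit in ℤ_7. Expand u iteratively via a_{v+i} = u_i mod 7, u_{i+1} = (u_i − a_{v+i})/7:
  u_0 = 3;  a_1 = 3;  u_1 = (u_0 − 3)/7 = 0
  u_1 = 0;  a_2 = 0;  u_2 = (u_1 − 0)/7 = 0
  u_2 = 0;  a_3 = 0;  u_3 = (u_2 − 0)/7 = 0
Digits: (0, 3, 0, 0).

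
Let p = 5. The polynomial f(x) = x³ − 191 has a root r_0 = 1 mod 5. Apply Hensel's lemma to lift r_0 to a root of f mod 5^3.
r_2 = 81 (mod 125)

Hensel: r_{i+1} = r_i − f(r_i)/f′(r_i) mod 5^{i+2}, where f′(x) = 3x². Iterate:
  r_0 = 1 (mod 5)
  r_1 = 6 (mod 25)
  r_2 = 81 (mod 125)
Final: r = 81 with f(r) ≡ 0 mod 5^3.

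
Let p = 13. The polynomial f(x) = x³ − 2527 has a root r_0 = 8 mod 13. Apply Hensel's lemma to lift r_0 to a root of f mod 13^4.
r_3 = 3674 (mod 28561)

Hensel: r_{i+1} = r_i − f(r_i)/f′(r_i) mod 13^{i+2}, where f′(x) = 3x². Iterate:
  r_0 = 8 (mod 13)
  r_1 = 125 (mod 169)
  r_2 = 1477 (mod 2197)
  r_3 = 3674 (mod 28561)
Final: r = 3674 with f(r) ≡ 0 mod 13^4.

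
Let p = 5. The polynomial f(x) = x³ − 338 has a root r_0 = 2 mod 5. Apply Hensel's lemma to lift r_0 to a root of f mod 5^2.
r_1 = 17 (mod 25)

Hensel: r_{i+1} = r_i − f(r_i)/f′(r_i) mod 5^{i+2}, where f′(x) = 3x². Iterate:
  r_0 = 2 (mod 5)
  r_1 = 17 (mod 25)
Final: r = 17 with f(r) ≡ 0 mod 5^2.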